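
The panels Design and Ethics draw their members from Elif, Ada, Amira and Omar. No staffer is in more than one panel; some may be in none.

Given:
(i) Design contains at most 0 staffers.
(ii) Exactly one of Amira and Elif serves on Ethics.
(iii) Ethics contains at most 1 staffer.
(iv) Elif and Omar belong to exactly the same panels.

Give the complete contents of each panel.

(i): Design already has 0, so the rest are out.
Suppose Elif ∈ Ethics: no assignment then satisfies all the clues, so Elif ∉ Ethics.

Design = {}; Ethics = {Amira}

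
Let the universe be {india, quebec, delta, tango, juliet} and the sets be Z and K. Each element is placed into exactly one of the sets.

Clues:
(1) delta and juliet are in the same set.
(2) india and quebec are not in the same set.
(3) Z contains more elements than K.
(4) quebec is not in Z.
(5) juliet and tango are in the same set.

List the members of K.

K = {quebec}

From (4): quebec ∉ Z.
Only one set left: quebec ∈ K.
(2): india ∉ K.
Only one set left: india ∈ Z.
Suppose delta ∈ K: no assignment then satisfies all the clues, so delta ∉ K.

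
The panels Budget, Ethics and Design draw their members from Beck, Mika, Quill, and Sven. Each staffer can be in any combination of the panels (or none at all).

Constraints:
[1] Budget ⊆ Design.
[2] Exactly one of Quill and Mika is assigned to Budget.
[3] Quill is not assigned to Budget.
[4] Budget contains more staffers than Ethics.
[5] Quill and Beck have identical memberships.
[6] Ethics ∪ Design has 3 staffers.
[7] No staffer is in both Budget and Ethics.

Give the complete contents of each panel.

Budget = {Mika}; Ethics = {}; Design = {Beck, Mika, Quill}

From (3): Quill ∉ Budget.
(2) (exactly one): Mika ∈ Budget.
(5): Beck matches Quill: Beck ∉ Budget.
(7) (disjoint): Mika ∉ Ethics.
(1) with Mika ∈ Budget: Mika ∈ Design.
Suppose Beck ∈ Ethics: no assignment then satisfies all the clues, so Beck ∉ Ethics.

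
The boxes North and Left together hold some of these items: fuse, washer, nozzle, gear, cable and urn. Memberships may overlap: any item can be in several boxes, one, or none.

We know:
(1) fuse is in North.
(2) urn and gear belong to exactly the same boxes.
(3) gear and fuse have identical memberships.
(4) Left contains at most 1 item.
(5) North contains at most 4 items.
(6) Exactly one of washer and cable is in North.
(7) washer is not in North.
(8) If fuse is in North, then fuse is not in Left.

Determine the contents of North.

North = {cable, fuse, gear, urn}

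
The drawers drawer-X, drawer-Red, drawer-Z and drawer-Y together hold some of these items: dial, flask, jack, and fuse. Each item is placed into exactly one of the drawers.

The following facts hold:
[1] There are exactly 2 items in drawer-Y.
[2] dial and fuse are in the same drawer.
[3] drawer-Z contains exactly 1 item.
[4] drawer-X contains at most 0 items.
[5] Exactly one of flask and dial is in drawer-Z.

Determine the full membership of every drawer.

drawer-X = {}; drawer-Red = {jack}; drawer-Z = {flask}; drawer-Y = {dial, fuse}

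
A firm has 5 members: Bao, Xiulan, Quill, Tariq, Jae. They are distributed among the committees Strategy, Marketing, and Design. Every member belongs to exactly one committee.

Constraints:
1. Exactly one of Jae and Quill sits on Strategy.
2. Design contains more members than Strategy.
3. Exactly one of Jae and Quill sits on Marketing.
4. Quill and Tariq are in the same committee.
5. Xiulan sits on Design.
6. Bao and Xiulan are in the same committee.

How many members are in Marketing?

2

From (5): Xiulan ∈ Design.
(6): Bao matches Xiulan: Bao ∉ Strategy.
(6): Bao matches Xiulan: Bao ∉ Marketing.
(6): Bao matches Xiulan: Bao ∈ Design.
Suppose Quill ∈ Strategy: no assignment then satisfies all the clues, so Quill ∉ Strategy.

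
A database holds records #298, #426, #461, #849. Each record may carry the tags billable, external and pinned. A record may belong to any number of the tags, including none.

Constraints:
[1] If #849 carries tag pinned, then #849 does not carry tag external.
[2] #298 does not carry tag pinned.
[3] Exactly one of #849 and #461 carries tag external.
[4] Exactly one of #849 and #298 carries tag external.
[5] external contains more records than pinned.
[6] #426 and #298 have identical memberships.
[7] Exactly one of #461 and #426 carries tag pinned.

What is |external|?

From (2): #298 ∉ pinned.
(6): #426 matches #298: #426 ∉ pinned.
(7) (exactly one): #461 ∈ pinned.
Suppose #298 ∉ external: no assignment then satisfies all the clues, so #298 ∈ external.

3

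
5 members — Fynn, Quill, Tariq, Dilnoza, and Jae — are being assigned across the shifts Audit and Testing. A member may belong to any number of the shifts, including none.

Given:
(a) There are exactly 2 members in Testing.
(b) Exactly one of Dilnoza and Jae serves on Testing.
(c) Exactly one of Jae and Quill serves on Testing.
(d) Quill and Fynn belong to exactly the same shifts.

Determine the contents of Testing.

Testing = {Jae, Tariq}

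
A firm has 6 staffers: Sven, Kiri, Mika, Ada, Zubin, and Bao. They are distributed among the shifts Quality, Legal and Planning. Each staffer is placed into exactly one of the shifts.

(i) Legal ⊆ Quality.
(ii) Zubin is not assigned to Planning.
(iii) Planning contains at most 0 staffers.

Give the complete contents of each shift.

Quality = {Ada, Bao, Kiri, Mika, Sven, Zubin}; Legal = {}; Planning = {}

From (ii): Zubin ∉ Planning.
(iii): Planning already has 0, so the rest are out.
Suppose Sven ∉ Quality: no assignment then satisfies all the clues, so Sven ∈ Quality.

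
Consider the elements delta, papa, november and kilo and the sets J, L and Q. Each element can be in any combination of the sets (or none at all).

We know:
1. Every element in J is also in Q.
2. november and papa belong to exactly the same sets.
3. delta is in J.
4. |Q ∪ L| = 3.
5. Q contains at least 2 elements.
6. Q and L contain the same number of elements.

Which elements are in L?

L = {delta, november, papa}

From (3): delta ∈ J.
(1) with delta ∈ J: delta ∈ Q.
Suppose delta ∉ L: no assignment then satisfies all the clues, so delta ∈ L.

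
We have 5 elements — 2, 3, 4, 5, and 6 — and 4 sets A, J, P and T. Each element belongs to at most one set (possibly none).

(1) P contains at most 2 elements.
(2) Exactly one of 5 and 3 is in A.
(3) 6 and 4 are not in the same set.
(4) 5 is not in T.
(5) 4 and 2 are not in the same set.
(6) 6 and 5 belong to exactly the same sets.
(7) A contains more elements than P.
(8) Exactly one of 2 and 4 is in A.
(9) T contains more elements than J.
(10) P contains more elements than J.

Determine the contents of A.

A = {2, 5, 6}

From (4): 5 ∉ T.
(6): 6 matches 5: 6 ∉ T.
Suppose 2 ∉ A: no assignment then satisfies all the clues, so 2 ∈ A.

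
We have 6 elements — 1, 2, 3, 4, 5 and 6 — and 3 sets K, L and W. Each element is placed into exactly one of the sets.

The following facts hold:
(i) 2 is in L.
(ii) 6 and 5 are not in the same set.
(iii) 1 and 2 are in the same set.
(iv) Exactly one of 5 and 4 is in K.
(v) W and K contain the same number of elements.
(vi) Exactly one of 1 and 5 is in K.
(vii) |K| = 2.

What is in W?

W = {4, 6}

From (i): 2 ∈ L.
(iii): 1 matches 2: 1 ∉ K.
(iii): 1 matches 2: 1 ∈ L.
(vi) (exactly one): 5 ∈ K.
(ii): 6 ∉ K.
(iv) (exactly one): 4 ∉ K.
(vii): only 2 candidates remain for K, so all are in.
Suppose 4 ∉ W: no assignment then satisfies all the clues, so 4 ∈ W.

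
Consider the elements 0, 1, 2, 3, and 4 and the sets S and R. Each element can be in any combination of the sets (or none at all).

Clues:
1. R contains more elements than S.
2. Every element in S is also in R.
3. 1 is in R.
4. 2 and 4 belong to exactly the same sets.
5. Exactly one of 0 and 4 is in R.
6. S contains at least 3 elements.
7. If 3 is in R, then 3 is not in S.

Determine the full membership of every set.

S = {1, 2, 4}; R = {1, 2, 3, 4}

From (3): 1 ∈ R.
Suppose 0 ∈ S: no assignment then satisfies all the clues, so 0 ∉ S.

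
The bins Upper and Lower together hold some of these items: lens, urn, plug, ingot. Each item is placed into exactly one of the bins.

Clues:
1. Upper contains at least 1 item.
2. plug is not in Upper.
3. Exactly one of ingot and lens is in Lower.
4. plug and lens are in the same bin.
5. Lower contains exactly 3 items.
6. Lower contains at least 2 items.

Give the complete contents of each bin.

Upper = {ingot}; Lower = {lens, plug, urn}

From (2): plug ∉ Upper.
(4): lens matches plug: lens ∉ Upper.
Only one bin left: lens ∈ Lower.
Only one bin left: plug ∈ Lower.
(3) (exactly one): ingot ∉ Lower.
(5): only 3 candidates remain for Lower, so all are in.
Only one bin left: ingot ∈ Upper.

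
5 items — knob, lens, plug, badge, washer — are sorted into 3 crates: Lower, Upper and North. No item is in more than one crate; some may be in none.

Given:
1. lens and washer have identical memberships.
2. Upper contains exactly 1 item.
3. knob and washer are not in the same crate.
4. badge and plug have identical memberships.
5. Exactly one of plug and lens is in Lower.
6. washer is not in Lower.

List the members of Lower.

Lower = {badge, plug}

From (6): washer ∉ Lower.
(1): lens matches washer: lens ∉ Lower.
(5) (exactly one): plug ∈ Lower.
(4): badge matches plug: badge ∈ Lower.
Suppose knob ∈ Lower: no assignment then satisfies all the clues, so knob ∉ Lower.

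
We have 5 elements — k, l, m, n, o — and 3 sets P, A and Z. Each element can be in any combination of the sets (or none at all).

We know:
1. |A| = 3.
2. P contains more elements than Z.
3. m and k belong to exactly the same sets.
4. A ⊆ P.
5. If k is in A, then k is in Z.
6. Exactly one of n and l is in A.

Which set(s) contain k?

k: A, P, Z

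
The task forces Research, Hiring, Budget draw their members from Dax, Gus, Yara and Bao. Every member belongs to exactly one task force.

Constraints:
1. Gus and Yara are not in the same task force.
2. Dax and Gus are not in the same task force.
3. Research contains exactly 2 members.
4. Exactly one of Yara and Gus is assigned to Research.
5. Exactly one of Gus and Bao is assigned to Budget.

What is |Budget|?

1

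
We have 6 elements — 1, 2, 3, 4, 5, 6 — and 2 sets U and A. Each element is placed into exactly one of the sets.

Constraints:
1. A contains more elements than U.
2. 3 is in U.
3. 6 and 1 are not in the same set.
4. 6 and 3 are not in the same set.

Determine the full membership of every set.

U = {1, 3}; A = {2, 4, 5, 6}

From (2): 3 ∈ U.
(4): 6 ∉ U.
Only one set left: 6 ∈ A.
(3): 1 ∉ A.
Only one set left: 1 ∈ U.
Suppose 2 ∈ U: no assignment then satisfies all the clues, so 2 ∉ U.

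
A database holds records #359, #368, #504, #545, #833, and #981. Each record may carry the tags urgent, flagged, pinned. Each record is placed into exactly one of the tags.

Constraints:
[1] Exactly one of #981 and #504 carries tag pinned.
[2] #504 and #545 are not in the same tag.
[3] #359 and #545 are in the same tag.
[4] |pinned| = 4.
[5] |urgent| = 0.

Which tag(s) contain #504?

#504: flagged

(5): urgent already has 0, so the rest are out.
Suppose #504 ∉ flagged: no assignment then satisfies all the clues, so #504 ∈ flagged.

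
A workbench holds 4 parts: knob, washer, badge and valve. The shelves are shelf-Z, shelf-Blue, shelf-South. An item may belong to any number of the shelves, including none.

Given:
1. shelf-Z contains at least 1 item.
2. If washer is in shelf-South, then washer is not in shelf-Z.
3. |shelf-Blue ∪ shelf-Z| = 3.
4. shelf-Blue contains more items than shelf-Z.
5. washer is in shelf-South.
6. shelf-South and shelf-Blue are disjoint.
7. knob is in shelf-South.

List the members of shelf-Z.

shelf-Z = {knob}

From (5): washer ∈ shelf-South.
From (7): knob ∈ shelf-South.
(2): washer ∉ shelf-Z.
(6) (disjoint): knob ∉ shelf-Blue.
(6) (disjoint): washer ∉ shelf-Blue.
Suppose knob ∉ shelf-Z: no assignment then satisfies all the clues, so knob ∈ shelf-Z.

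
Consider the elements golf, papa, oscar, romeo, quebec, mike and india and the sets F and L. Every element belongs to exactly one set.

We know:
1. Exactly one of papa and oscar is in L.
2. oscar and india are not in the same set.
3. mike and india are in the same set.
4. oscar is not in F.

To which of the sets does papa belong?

papa: F

From (4): oscar ∉ F.
Only one set left: oscar ∈ L.
(1) (exactly one): papa ∉ L.
(2): india ∉ L.
(3): mike matches india: mike ∉ L.
Only one set left: papa ∈ F.
Only one set left: mike ∈ F.
Only one set left: india ∈ F.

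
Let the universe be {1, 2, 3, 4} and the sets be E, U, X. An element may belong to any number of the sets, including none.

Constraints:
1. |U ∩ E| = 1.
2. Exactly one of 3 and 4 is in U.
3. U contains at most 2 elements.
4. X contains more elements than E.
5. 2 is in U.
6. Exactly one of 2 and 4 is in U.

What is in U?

U = {2, 3}

From (5): 2 ∈ U.
(6) (exactly one): 4 ∉ U.
(2) (exactly one): 3 ∈ U.
(3): U already has 2, so the rest are out.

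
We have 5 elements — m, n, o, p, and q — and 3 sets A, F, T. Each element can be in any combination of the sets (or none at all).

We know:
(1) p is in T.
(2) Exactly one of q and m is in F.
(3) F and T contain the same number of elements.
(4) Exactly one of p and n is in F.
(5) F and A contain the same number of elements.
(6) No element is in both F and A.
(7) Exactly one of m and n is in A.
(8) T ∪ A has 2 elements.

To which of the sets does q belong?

q: F

From (1): p ∈ T.
Suppose q ∈ A: no assignment then satisfies all the clues, so q ∉ A.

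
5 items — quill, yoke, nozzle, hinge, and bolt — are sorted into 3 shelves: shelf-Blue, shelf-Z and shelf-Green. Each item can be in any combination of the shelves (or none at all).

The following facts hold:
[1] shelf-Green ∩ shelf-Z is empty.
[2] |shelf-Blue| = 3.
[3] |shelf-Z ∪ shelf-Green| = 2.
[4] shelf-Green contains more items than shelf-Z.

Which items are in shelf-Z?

shelf-Z = {}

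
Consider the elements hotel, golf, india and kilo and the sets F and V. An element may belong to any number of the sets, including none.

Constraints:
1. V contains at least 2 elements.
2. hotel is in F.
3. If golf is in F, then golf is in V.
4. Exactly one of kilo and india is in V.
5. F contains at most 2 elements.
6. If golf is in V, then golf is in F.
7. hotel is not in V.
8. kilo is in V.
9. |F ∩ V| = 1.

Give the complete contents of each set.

F = {golf, hotel}; V = {golf, kilo}

From (2): hotel ∈ F.
From (7): hotel ∉ V.
From (8): kilo ∈ V.
(4) (exactly one): india ∉ V.
(1): only 2 candidates remain for V, so all are in.
(6): golf ∈ F.
(5): F already has 2, so the rest are out.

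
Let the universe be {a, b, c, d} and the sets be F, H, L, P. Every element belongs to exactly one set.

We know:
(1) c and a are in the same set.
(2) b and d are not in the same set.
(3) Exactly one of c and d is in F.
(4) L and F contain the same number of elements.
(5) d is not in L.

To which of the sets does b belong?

b: L

From (5): d ∉ L.
Suppose b ∈ F: no assignment then satisfies all the clues, so b ∉ F.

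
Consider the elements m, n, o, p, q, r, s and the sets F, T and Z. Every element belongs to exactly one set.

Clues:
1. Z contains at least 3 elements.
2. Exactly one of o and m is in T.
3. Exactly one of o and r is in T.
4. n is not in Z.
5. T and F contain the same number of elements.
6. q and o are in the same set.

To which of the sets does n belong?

From (4): n ∉ Z.
Suppose n ∉ F: no assignment then satisfies all the clues, so n ∈ F.

n: F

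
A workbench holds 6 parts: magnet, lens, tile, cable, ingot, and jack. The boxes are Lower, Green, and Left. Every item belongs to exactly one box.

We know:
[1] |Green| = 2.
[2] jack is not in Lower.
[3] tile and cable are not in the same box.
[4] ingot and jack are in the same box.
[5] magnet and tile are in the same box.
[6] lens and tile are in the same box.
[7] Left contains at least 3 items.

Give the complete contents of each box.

Lower = {cable}; Green = {ingot, jack}; Left = {lens, magnet, tile}

From (2): jack ∉ Lower.
(4): ingot matches jack: ingot ∉ Lower.
Suppose magnet ∈ Lower: no assignment then satisfies all the clues, so magnet ∉ Lower.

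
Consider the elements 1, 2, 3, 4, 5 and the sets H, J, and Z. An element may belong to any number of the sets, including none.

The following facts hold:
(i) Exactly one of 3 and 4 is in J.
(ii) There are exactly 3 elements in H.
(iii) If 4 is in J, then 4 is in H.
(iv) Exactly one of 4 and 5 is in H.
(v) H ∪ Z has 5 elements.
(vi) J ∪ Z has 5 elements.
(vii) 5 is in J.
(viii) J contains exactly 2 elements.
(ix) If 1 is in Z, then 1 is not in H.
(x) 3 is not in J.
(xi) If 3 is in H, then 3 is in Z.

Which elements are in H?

H = {2, 3, 4}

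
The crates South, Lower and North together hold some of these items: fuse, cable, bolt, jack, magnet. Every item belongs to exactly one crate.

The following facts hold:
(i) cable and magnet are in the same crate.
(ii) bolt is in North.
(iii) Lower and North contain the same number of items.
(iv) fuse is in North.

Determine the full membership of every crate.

South = {jack}; Lower = {cable, magnet}; North = {bolt, fuse}

From (ii): bolt ∈ North.
From (iv): fuse ∈ North.
Suppose cable ∈ South: no assignment then satisfies all the clues, so cable ∉ South.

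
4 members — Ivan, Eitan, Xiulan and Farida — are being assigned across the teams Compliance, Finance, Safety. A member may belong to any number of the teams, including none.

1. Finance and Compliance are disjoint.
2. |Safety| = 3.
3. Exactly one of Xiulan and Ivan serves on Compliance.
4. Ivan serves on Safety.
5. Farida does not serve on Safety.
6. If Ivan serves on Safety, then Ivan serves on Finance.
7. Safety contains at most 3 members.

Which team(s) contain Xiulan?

From (4): Ivan ∈ Safety.
From (5): Farida ∉ Safety.
(2): only 3 candidates remain for Safety, so all are in.
(6): Ivan ∈ Finance.
(1) (disjoint): Ivan ∉ Compliance.
(3) (exactly one): Xiulan ∈ Compliance.
(1) (disjoint): Xiulan ∉ Finance.

Xiulan: Compliance, Safety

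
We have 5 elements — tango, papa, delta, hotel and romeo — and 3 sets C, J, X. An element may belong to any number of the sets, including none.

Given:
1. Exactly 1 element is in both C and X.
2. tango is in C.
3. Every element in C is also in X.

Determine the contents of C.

From (2): tango ∈ C.
(3) with tango ∈ C: tango ∈ X.
Suppose papa ∈ C: no assignment then satisfies all the clues, so papa ∉ C.

C = {tango}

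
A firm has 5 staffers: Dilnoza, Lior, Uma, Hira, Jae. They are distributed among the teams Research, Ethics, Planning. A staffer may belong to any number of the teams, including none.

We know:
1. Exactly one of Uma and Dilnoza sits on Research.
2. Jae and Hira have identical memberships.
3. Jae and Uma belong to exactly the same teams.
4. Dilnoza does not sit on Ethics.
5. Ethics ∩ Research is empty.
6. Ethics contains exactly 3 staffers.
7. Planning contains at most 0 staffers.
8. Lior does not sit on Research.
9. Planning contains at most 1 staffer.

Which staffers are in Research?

Research = {Dilnoza}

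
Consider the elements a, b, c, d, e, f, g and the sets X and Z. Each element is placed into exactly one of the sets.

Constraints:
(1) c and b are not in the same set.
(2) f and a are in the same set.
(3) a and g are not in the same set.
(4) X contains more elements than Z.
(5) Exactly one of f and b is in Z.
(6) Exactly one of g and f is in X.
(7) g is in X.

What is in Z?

Z = {a, c, f}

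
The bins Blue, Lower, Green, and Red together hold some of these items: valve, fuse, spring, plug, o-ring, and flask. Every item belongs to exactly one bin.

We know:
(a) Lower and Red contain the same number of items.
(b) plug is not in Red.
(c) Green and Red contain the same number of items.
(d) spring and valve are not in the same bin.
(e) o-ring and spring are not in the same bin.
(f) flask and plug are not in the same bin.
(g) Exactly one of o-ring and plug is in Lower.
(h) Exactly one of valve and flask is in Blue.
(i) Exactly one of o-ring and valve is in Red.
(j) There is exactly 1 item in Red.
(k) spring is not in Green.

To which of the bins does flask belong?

flask: Blue

From (b): plug ∉ Red.
From (k): spring ∉ Green.
Suppose flask ∉ Blue: no assignment then satisfies all the clues, so flask ∈ Blue.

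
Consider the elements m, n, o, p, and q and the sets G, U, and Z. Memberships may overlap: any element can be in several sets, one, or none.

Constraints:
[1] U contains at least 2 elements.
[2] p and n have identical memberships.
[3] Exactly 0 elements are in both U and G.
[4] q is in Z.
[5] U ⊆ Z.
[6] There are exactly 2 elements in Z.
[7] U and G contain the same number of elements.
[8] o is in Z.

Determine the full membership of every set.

G = {n, p}; U = {o, q}; Z = {o, q}

From (4): q ∈ Z.
From (8): o ∈ Z.
(6): Z already has 2, so the rest are out.
(5) contrapositive: m ∉ U.
(5) contrapositive: n ∉ U.
(5) contrapositive: p ∉ U.
(1): only 2 candidates remain for U, so all are in.
Suppose m ∈ G: no assignment then satisfies all the clues, so m ∉ G.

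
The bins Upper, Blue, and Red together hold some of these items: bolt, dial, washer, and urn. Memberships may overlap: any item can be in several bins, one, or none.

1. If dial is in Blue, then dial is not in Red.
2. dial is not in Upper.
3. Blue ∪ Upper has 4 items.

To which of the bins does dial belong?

From (2): dial ∉ Upper.
Suppose dial ∉ Blue: no assignment then satisfies all the clues, so dial ∈ Blue.

dial: Blue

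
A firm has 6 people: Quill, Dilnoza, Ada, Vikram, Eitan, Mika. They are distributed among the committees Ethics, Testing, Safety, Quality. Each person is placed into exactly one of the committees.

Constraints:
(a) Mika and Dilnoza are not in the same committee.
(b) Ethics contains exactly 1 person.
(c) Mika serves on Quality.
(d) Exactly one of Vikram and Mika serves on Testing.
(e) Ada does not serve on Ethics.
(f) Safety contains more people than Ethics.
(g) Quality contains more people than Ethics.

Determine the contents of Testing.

Testing = {Vikram}

From (c): Mika ∈ Quality.
From (e): Ada ∉ Ethics.
(a): Dilnoza ∉ Quality.
(d) (exactly one): Vikram ∈ Testing.
Suppose Quill ∈ Testing: no assignment then satisfies all the clues, so Quill ∉ Testing.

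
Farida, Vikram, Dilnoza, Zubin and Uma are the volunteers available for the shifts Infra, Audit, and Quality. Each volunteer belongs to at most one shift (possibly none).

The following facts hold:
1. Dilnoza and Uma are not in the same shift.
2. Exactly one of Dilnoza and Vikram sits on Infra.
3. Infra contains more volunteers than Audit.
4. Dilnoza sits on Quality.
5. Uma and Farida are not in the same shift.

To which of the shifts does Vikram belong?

Vikram: Infra

From (4): Dilnoza ∈ Quality.
(1): Uma ∉ Quality.
(2) (exactly one): Vikram ∈ Infra.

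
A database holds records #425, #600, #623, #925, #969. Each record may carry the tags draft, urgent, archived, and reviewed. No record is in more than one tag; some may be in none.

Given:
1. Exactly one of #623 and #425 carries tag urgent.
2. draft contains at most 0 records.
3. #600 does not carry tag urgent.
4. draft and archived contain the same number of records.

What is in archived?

archived = {}

From (3): #600 ∉ urgent.
(2): draft already has 0, so the rest are out.
Suppose #425 ∈ archived: no assignment then satisfies all the clues, so #425 ∉ archived.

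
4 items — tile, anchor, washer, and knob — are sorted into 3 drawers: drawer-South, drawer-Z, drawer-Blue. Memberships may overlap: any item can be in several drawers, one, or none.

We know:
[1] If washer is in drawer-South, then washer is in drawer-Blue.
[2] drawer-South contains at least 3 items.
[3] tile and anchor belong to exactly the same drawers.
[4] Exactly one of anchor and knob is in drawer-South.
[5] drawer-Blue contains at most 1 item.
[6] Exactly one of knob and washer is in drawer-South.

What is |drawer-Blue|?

1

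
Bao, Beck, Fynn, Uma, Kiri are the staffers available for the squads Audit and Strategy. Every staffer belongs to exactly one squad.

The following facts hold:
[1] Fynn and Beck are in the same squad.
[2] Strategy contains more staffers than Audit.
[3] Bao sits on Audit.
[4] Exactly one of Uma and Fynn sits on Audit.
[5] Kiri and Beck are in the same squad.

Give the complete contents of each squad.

Audit = {Bao, Uma}; Strategy = {Beck, Fynn, Kiri}

From (3): Bao ∈ Audit.
Suppose Beck ∈ Audit: no assignment then satisfies all the clues, so Beck ∉ Audit.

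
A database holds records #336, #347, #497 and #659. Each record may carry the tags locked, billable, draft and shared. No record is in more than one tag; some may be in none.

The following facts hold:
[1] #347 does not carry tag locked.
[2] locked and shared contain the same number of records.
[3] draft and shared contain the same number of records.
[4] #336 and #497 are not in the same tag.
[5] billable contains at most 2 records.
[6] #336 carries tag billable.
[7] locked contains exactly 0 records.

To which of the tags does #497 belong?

#497: none

From (1): #347 ∉ locked.
From (6): #336 ∈ billable.
(4): #497 ∉ billable.
(7): locked already has 0, so the rest are out.
Suppose #497 ∈ draft: no assignment then satisfies all the clues, so #497 ∉ draft.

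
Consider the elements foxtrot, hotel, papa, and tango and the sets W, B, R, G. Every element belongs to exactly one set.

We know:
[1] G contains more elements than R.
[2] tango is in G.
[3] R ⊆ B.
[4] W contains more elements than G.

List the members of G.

G = {tango}

From (2): tango ∈ G.
Suppose foxtrot ∈ G: no assignment then satisfies all the clues, so foxtrot ∉ G.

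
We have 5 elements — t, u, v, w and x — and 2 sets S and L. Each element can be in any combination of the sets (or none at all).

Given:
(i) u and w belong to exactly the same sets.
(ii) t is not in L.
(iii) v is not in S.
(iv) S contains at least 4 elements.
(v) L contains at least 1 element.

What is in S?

S = {t, u, w, x}

From (ii): t ∉ L.
From (iii): v ∉ S.
(iv): only 4 candidates remain for S, so all are in.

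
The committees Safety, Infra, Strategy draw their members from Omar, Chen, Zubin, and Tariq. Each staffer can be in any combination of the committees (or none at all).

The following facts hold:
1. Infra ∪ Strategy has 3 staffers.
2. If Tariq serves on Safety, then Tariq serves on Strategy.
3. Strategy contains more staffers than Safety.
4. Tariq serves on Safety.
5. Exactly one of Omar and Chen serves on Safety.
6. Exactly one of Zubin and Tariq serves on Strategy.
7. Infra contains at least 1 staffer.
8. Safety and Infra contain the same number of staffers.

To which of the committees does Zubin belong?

Zubin: none

From (4): Tariq ∈ Safety.
(2): Tariq ∈ Strategy.
(6) (exactly one): Zubin ∉ Strategy.
Suppose Zubin ∈ Safety: no assignment then satisfies all the clues, so Zubin ∉ Safety.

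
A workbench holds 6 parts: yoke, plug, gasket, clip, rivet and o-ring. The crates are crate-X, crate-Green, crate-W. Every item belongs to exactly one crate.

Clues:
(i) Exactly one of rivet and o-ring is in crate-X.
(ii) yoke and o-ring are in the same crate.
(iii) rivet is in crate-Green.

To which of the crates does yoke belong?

yoke: crate-X

From (iii): rivet ∈ crate-Green.
(i) (exactly one): o-ring ∈ crate-X.
(ii): yoke matches o-ring: yoke ∈ crate-X.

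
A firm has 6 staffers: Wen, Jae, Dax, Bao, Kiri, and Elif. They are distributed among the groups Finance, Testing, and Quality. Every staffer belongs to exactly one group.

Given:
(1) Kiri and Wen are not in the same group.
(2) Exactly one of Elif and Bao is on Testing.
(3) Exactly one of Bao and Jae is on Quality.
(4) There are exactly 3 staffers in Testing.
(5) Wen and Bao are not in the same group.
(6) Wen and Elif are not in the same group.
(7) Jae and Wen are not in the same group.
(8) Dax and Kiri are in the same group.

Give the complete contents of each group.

Finance = {Wen}; Testing = {Bao, Dax, Kiri}; Quality = {Elif, Jae}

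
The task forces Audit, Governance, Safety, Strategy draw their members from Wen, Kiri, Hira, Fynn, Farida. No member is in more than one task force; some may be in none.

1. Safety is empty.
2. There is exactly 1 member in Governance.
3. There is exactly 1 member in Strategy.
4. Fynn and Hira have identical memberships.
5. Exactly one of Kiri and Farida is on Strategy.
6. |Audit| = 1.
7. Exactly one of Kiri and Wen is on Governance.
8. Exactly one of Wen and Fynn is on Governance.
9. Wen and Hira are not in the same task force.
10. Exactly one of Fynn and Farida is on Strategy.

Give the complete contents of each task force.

Audit = {Kiri}; Governance = {Wen}; Safety = {}; Strategy = {Farida}

(1): Safety already has 0, so the rest are out.
Suppose Wen ∈ Audit: no assignment then satisfies all the clues, so Wen ∉ Audit.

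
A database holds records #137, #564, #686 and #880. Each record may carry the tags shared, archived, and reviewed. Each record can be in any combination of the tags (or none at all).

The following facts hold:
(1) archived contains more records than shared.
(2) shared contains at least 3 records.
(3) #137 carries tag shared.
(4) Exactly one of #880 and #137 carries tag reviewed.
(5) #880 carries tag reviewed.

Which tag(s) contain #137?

#137: archived, shared

From (3): #137 ∈ shared.
From (5): #880 ∈ reviewed.
(4) (exactly one): #137 ∉ reviewed.
Suppose #137 ∉ archived: no assignment then satisfies all the clues, so #137 ∈ archived.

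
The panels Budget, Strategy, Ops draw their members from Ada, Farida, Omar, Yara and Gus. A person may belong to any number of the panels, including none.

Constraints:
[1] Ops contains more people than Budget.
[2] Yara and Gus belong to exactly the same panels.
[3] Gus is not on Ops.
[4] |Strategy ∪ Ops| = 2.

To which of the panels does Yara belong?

Yara: none

From (3): Gus ∉ Ops.
(2): Yara matches Gus: Yara ∉ Ops.
Suppose Yara ∈ Budget: no assignment then satisfies all the clues, so Yara ∉ Budget.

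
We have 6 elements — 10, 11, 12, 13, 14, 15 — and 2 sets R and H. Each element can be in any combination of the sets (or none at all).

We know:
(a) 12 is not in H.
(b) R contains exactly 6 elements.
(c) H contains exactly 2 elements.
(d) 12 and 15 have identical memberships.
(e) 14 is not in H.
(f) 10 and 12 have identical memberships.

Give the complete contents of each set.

From (a): 12 ∉ H.
From (e): 14 ∉ H.
(b): only 6 candidates remain for R, so all are in.
(d): 15 matches 12: 15 ∉ H.
(f): 10 matches 12: 10 ∉ H.
(c): only 2 candidates remain for H, so all are in.

R = {10, 11, 12, 13, 14, 15}; H = {11, 13}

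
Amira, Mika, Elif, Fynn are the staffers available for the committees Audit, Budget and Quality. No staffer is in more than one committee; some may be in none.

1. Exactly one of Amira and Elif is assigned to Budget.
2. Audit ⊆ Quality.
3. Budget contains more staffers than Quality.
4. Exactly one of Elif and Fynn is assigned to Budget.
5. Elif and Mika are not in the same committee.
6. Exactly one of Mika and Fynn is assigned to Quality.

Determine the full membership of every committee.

Audit = {}; Budget = {Amira, Fynn}; Quality = {Mika}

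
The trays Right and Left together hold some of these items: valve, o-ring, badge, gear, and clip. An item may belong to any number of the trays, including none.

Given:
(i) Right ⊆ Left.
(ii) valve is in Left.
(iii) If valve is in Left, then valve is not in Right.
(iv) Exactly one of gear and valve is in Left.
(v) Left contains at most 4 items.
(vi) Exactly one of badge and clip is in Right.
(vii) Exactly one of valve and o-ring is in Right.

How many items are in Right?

2

From (ii): valve ∈ Left.
(iii): valve ∉ Right.
(iv) (exactly one): gear ∉ Left.
(vii) (exactly one): o-ring ∈ Right.
(i) with o-ring ∈ Right: o-ring ∈ Left.
(i) contrapositive: gear ∉ Right.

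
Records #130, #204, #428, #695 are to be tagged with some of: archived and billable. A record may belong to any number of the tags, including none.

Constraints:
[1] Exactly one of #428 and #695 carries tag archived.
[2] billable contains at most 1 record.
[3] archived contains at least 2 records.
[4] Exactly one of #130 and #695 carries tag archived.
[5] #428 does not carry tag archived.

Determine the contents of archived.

From (5): #428 ∉ archived.
(1) (exactly one): #695 ∈ archived.
(4) (exactly one): #130 ∉ archived.
(3): only 2 candidates remain for archived, so all are in.

archived = {#204, #695}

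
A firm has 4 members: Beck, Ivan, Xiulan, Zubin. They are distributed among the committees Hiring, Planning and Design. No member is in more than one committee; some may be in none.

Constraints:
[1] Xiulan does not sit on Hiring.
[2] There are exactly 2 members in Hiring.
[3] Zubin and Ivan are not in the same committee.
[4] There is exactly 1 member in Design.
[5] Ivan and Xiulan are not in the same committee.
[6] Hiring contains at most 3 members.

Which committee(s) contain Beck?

From (1): Xiulan ∉ Hiring.
Suppose Beck ∉ Hiring: no assignment then satisfies all the clues, so Beck ∈ Hiring.

Beck: Hiring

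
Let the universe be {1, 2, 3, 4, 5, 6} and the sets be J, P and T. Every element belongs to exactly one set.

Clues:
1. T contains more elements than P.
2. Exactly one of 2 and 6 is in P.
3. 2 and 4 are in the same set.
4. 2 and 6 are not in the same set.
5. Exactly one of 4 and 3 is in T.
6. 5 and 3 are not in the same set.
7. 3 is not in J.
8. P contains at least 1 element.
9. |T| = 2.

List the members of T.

T = {1, 3}

From (7): 3 ∉ J.
Suppose 1 ∉ T: no assignment then satisfies all the clues, so 1 ∈ T.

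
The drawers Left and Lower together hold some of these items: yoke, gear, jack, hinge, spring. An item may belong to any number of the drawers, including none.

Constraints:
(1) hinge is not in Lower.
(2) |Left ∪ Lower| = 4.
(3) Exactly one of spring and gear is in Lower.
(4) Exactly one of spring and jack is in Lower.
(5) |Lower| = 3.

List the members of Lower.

Lower = {gear, jack, yoke}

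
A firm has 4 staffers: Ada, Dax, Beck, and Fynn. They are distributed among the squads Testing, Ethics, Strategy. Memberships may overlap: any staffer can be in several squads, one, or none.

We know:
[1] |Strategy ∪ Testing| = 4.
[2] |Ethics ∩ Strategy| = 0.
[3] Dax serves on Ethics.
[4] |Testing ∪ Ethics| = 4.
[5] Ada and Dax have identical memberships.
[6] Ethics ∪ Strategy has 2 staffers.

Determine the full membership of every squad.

From (3): Dax ∈ Ethics.
(5): Ada matches Dax: Ada ∈ Ethics.
Suppose Ada ∉ Testing: no assignment then satisfies all the clues, so Ada ∈ Testing.

Testing = {Ada, Beck, Dax, Fynn}; Ethics = {Ada, Dax}; Strategy = {}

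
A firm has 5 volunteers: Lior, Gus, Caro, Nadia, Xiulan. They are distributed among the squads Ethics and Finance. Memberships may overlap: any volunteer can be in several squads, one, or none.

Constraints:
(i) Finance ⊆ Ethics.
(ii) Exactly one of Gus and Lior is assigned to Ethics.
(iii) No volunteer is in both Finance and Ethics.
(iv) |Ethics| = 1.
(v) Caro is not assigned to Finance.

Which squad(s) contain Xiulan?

From (v): Caro ∉ Finance.
Suppose Xiulan ∈ Ethics: no assignment then satisfies all the clues, so Xiulan ∉ Ethics.

Xiulan: none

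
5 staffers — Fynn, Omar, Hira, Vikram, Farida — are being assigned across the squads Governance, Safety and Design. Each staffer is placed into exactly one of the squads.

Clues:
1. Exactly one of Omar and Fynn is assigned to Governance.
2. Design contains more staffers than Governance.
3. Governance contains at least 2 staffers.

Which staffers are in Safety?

Safety = {}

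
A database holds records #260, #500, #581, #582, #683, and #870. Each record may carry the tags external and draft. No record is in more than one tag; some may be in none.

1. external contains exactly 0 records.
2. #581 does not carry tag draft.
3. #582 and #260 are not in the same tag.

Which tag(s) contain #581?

From (2): #581 ∉ draft.
(1): external already has 0, so the rest are out.

#581: none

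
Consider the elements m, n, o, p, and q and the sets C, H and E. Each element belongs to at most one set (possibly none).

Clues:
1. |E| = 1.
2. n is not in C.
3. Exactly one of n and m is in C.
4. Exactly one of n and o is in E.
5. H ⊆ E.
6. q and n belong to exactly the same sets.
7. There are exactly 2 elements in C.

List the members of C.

C = {m, p}

From (2): n ∉ C.
(3) (exactly one): m ∈ C.
(6): q matches n: q ∉ C.
Suppose o ∈ C: no assignment then satisfies all the clues, so o ∉ C.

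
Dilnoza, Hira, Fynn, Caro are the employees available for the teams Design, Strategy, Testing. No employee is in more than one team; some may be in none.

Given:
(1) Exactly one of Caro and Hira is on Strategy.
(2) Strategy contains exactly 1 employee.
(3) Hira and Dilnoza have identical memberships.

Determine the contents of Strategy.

Strategy = {Caro}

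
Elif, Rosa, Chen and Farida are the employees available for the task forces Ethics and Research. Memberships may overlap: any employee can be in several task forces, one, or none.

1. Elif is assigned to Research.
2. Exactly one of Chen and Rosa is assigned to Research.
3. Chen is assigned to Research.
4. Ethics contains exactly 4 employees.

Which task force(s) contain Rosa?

Rosa: Ethics

From (1): Elif ∈ Research.
From (3): Chen ∈ Research.
(2) (exactly one): Rosa ∉ Research.
(4): only 4 candidates remain for Ethics, so all are in.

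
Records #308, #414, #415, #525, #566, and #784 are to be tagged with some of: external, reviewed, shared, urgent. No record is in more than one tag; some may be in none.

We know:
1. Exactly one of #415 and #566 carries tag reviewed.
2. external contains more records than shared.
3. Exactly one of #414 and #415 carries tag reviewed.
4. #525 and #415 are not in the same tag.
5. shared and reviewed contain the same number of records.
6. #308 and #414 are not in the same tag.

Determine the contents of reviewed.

reviewed = {#415}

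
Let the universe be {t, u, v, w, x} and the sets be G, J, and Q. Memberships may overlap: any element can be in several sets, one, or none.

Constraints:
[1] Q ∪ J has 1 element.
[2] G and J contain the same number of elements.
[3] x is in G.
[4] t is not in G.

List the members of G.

From (3): x ∈ G.
From (4): t ∉ G.
Suppose u ∈ G: no assignment then satisfies all the clues, so u ∉ G.

G = {x}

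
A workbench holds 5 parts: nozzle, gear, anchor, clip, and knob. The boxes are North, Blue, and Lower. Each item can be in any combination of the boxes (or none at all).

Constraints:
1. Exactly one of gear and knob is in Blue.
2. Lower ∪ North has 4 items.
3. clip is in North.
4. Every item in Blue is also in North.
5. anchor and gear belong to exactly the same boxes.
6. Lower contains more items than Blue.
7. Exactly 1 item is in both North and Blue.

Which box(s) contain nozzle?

nozzle: none

From (3): clip ∈ North.
Suppose nozzle ∈ North: no assignment then satisfies all the clues, so nozzle ∉ North.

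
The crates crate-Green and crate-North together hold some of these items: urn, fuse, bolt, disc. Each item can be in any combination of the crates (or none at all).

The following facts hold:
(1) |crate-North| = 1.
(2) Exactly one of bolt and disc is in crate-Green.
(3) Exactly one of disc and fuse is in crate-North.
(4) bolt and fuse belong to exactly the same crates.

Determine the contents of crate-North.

crate-North = {disc}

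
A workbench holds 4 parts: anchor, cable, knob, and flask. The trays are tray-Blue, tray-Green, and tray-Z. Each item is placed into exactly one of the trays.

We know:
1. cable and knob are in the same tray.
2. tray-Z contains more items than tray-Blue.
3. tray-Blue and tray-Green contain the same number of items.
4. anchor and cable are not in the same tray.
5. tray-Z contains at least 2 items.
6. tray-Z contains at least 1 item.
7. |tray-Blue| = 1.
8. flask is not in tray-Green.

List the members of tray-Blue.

tray-Blue = {flask}

From (8): flask ∉ tray-Green.
Suppose anchor ∈ tray-Blue: no assignment then satisfies all the clues, so anchor ∉ tray-Blue.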